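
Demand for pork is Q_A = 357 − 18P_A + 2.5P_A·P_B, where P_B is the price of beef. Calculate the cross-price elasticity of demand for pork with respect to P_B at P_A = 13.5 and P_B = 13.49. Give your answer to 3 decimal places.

At P_A = 13.5 and P_B = 13.49: Q_A = 569.288.
∂Q_A/∂P_B = 2.5P_A = 2.5(13.5) = 33.7500.
ε = (∂Q_A/∂P_B)(P_B/Q_A) = 33.7500 × (13.49/569.288) ≈ 0.800.

0.800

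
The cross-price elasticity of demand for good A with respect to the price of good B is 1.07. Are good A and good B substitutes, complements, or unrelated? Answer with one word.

substitutes

ε = 1.07 > 0, so a higher price of good B raises demand for good A: substitutes.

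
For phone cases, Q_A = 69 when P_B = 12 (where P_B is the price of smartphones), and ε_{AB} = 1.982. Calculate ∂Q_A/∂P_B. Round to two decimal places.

ε = (∂Q_A/∂P_B)·(P_B/Q_A) ⇒ ∂Q_A/∂P_B = ε·Q_A/P_B = 1.982 × 69/12 ≈ 11.40.

11.40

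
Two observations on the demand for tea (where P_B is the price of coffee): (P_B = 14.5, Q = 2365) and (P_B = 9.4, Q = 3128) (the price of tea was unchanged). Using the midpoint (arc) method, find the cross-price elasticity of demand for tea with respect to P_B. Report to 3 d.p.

-0.651

ΔQ_A = 3128 − 2365 = 763; ΔP_B = 9.4 − 14.5 = -5.1.
Midpoints: Q̄_A = 2746.5, P̄_B = 11.95.
ε = (ΔQ_A/Q̄_A)/(ΔP_B/P̄_B) = (763/2746.5)/(-5.1/11.95) ≈ -0.651.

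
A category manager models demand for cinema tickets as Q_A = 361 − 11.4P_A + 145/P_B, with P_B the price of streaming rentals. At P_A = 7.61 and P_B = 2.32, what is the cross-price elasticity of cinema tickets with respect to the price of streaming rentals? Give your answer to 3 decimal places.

At P_A = 7.61 and P_B = 2.32: Q_A = 336.746.
∂Q_A/∂P_B = −145/P_B² = -26.9397.
ε = (∂Q_A/∂P_B)(P_B/Q_A) = -26.9397 × (2.32/336.746) ≈ -0.186.
ε < 0: complements.

-0.186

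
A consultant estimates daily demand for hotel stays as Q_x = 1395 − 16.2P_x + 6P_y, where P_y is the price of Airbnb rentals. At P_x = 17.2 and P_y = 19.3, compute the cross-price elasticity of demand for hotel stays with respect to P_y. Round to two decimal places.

At P_x = 17.2 and P_y = 19.3: Q_x = 1232.16.
∂Q_x/∂P_y = 6.
ε = (∂Q_x/∂P_y)(P_y/Q_x) = 6 × (19.3/1232.16) ≈ 0.09.
Since ε > 0, hotel stays and Airbnb rentals are substitutes.

0.09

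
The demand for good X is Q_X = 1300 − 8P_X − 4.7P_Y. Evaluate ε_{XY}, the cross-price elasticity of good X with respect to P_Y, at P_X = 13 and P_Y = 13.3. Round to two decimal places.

-0.06

At P_X = 13 and P_Y = 13.3: Q_X = 1133.49.
∂Q_X/∂P_Y = -4.7.
ε = (∂Q_X/∂P_Y)(P_Y/Q_X) = -4.7 × (13.3/1133.49) ≈ -0.06.
Since ε < 0, good X and good Y are complements.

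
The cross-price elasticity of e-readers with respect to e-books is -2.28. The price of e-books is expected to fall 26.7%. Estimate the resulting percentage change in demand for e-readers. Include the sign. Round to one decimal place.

60.9%

%ΔQ ≈ ε × %ΔP of e-books = -2.28 × (-26.7%) = 60.9%.
Demand for e-readers rises by about 60.9%.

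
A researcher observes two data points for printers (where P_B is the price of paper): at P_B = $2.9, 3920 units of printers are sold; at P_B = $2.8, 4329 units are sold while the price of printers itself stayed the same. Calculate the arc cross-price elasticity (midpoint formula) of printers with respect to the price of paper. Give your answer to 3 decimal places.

-2.826

ΔQ_A = 4329 − 3920 = 409; ΔP_B = 2.8 − 2.9 = -0.1.
Midpoints: Q̄_A = 4124.5, P̄_B = 2.85.
ε = (ΔQ_A/Q̄_A)/(ΔP_B/P̄_B) = (409/4124.5)/(-0.1/2.85) ≈ -2.826.
ε < 0: printers and paper are complements.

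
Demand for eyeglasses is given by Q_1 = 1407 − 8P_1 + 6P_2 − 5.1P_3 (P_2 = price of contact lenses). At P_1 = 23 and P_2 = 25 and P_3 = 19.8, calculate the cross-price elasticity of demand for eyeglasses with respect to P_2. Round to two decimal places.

0.12

At P_1 = 23 and P_2 = 25 and P_3 = 19.8: Q_1 = 1272.02.
∂Q_1/∂P_2 = 6.
ε = (∂Q_1/∂P_2)(P_2/Q_1) = 6 × (25/1272.02) ≈ 0.12.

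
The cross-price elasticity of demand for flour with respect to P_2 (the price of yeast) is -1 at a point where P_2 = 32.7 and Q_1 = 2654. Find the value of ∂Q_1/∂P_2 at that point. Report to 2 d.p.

ε = (∂Q_1/∂P_2)·(P_2/Q_1) ⇒ ∂Q_1/∂P_2 = ε·Q_1/P_2 = -1 × 2654/32.7 ≈ -81.16.

-81.16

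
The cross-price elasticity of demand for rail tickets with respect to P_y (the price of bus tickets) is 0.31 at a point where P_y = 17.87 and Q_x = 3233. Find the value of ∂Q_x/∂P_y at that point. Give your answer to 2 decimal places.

ε = (∂Q_x/∂P_y)·(P_y/Q_x) ⇒ ∂Q_x/∂P_y = ε·Q_x/P_y = 0.31 × 3233/17.87 ≈ 56.08.

56.08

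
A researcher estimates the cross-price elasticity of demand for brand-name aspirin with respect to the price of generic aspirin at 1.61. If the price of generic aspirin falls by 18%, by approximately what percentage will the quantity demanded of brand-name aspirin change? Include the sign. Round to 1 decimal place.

%ΔQ ≈ ε × %ΔP of generic aspirin = 1.61 × (-18%) = -29.0%.
Demand for brand-name aspirin falls by about 29.0%.

-29.0%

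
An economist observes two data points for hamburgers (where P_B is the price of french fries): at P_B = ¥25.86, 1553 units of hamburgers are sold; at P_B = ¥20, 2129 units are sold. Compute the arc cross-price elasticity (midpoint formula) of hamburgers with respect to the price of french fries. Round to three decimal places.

ΔQ_A = 2129 − 1553 = 576; ΔP_B = 20 − 25.86 = -5.86.
Midpoints: Q̄_A = 1841.0, P̄_B = 22.93.
ε = (ΔQ_A/Q̄_A)/(ΔP_B/P̄_B) = (576/1841.0)/(-5.86/22.93) ≈ -1.224.
ε < 0: hamburgers and french fries are complements.

-1.224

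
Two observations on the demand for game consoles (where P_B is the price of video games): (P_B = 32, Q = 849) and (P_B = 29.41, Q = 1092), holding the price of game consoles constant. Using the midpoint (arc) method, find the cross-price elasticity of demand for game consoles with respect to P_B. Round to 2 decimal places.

-2.97

ΔQ_A = 1092 − 849 = 243; ΔP_B = 29.41 − 32 = -2.59.
Midpoints: Q̄_A = 970.5, P̄_B = 30.70.
ε = (ΔQ_A/Q̄_A)/(ΔP_B/P̄_B) = (243/970.5)/(-2.59/30.70) ≈ -2.97.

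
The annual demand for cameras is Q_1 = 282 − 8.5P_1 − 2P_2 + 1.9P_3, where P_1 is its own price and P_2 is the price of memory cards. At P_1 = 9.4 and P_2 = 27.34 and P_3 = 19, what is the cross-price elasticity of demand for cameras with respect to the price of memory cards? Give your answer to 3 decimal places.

At P_1 = 9.4 and P_2 = 27.34 and P_3 = 19: Q_1 = 183.52.
∂Q_1/∂P_2 = -2.
ε = (∂Q_1/∂P_2)(P_2/Q_1) = -2 × (27.34/183.52) ≈ -0.298.
Since ε < 0, cameras and memory cards are complements.

-0.298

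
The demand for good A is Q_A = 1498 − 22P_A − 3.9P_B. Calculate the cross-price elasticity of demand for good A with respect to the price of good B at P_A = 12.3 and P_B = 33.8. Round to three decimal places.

-0.120

At P_A = 12.3 and P_B = 33.8: Q_A = 1095.58.
∂Q_A/∂P_B = -3.9.
ε = (∂Q_A/∂P_B)(P_B/Q_A) = -3.9 × (33.8/1095.58) ≈ -0.120.
Since ε < 0, good A and good B are complements.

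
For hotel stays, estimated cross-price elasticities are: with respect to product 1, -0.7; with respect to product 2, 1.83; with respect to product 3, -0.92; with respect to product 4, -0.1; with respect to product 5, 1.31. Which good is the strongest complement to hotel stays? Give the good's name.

product 3

Complements have ε < 0. The most negative value is -0.92 (product 3).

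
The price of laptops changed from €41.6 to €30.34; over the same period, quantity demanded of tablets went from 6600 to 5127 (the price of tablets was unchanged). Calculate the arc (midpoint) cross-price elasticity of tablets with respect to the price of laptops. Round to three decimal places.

ΔQ_A = 5127 − 6600 = -1473; ΔP_B = 30.34 − 41.6 = -11.26.
Midpoints: Q̄_A = 5863.5, P̄_B = 35.97.
ε = (ΔQ_A/Q̄_A)/(ΔP_B/P̄_B) = (-1473/5863.5)/(-11.26/35.97) ≈ 0.803.
ε > 0: tablets and laptops are substitutes.

0.803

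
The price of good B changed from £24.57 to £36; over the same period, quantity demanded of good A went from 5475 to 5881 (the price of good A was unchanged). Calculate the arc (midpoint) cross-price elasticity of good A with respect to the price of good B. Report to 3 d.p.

0.189

ΔQ_A = 5881 − 5475 = 406; ΔP_B = 36 − 24.57 = 11.43.
Midpoints: Q̄_A = 5678.0, P̄_B = 30.29.
ε = (ΔQ_A/Q̄_A)/(ΔP_B/P̄_B) = (406/5678.0)/(11.43/30.29) ≈ 0.189.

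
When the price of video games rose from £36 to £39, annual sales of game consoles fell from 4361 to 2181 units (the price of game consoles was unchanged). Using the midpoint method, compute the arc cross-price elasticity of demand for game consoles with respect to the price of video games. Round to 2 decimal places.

ΔQ_A = 2181 − 4361 = -2180; ΔP_B = 39 − 36 = 3.
Midpoints: Q̄_A = 3271.0, P̄_B = 37.50.
ε = (ΔQ_A/Q̄_A)/(ΔP_B/P̄_B) = (-2180/3271.0)/(3/37.50) ≈ -8.33.
ε < 0: game consoles and video games are complements.

-8.33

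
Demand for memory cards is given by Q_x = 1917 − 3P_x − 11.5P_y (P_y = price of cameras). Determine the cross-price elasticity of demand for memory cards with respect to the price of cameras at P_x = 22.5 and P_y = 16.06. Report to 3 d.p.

At P_x = 22.5 and P_y = 16.06: Q_x = 1664.81.
∂Q_x/∂P_y = -11.5.
ε = (∂Q_x/∂P_y)(P_y/Q_x) = -11.5 × (16.06/1664.81) ≈ -0.111.
Since ε < 0, memory cards and cameras are complements.

-0.111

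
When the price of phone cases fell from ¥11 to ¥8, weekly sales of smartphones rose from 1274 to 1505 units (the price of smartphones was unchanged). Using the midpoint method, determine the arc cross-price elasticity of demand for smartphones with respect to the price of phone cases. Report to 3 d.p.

ΔQ_A = 1505 − 1274 = 231; ΔP_B = 8 − 11 = -3.
Midpoints: Q̄_A = 1389.5, P̄_B = 9.50.
ε = (ΔQ_A/Q̄_A)/(ΔP_B/P̄_B) = (231/1389.5)/(-3/9.50) ≈ -0.526.
ε < 0: smartphones and phone cases are complements.

-0.526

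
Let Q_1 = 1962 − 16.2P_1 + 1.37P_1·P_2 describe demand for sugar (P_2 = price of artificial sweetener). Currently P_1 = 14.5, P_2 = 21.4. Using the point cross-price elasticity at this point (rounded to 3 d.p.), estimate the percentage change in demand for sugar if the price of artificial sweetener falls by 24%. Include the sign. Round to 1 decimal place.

-4.8%

At P_1 = 14.5, P_2 = 21.4: Q_1 = 2152.211.
∂Q_1/∂P_2 = 1.37P_1 = 19.8650.
ε = (∂Q_1/∂P_2)(P_2/Q_1) = 19.8650 × 21.4/2152.211 ≈ 0.198.
%ΔQ_1 ≈ ε × %ΔP_2 = 0.198 × (-24%) = -4.8%.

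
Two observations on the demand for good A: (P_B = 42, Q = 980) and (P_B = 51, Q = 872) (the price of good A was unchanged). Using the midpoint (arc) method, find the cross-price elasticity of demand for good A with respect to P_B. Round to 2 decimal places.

-0.60

ΔQ_A = 872 − 980 = -108; ΔP_B = 51 − 42 = 9.
Midpoints: Q̄_A = 926.0, P̄_B = 46.50.
ε = (ΔQ_A/Q̄_A)/(ΔP_B/P̄_B) = (-108/926.0)/(9/46.50) ≈ -0.60.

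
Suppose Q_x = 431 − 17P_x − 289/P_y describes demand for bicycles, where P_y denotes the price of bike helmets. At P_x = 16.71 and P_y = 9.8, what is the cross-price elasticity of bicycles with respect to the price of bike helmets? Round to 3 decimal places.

At P_x = 16.71 and P_y = 9.8: Q_x = 117.440.
∂Q_x/∂P_y = 289/P_y² = 3.0092.
ε = (∂Q_x/∂P_y)(P_y/Q_x) = 3.0092 × (9.8/117.440) ≈ 0.251.

0.251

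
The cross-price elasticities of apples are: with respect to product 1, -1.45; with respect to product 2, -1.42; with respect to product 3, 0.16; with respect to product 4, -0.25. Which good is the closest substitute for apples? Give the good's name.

Substitutes have ε > 0. Among the positive values, 0.16 (product 3) is largest.

product 3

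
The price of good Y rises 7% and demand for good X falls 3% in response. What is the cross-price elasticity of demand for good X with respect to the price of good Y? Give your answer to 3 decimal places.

-0.429

ε = (%ΔQ of good X) / (%ΔP of good Y) = (-3%) / (7%) ≈ -0.429.
Negative cross-price elasticity: complements.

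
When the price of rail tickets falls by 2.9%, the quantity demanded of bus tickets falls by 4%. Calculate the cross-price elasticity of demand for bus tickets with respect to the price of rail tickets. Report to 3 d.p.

1.379

ε = (%ΔQ of bus tickets) / (%ΔP of rail tickets) = (-4%) / (-2.9%) ≈ 1.379.
Positive cross-price elasticity: substitutes.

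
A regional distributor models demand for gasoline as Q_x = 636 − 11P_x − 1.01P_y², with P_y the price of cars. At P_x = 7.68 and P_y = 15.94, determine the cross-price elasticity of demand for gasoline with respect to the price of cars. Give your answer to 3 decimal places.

-1.740

At P_x = 7.68 and P_y = 15.94: Q_x = 294.896.
∂Q_x/∂P_y = -2.02P_y = -2.02(15.94) = -32.1988.
ε = (∂Q_x/∂P_y)(P_y/Q_x) = -32.1988 × (15.94/294.896) ≈ -1.740.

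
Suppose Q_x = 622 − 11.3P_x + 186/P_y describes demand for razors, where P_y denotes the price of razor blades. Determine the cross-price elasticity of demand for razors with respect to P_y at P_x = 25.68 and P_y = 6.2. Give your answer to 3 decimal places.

-0.083

At P_x = 25.68 and P_y = 6.2: Q_x = 361.816.
∂Q_x/∂P_y = −186/P_y² = -4.8387.
ε = (∂Q_x/∂P_y)(P_y/Q_x) = -4.8387 × (6.2/361.816) ≈ -0.083.
ε < 0: complements.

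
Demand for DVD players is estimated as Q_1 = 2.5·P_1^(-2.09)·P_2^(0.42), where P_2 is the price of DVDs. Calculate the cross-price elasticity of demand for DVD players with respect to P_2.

0.42

In a log-linear (constant-elasticity) demand function, the coefficient on the exponent of P_2 is the cross-price elasticity.
ε = 0.42. Positive, so DVD players and DVDs are substitutes.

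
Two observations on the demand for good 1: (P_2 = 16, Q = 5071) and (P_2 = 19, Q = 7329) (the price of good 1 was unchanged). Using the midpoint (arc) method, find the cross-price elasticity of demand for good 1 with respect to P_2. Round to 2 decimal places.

2.12

ΔQ_1 = 7329 − 5071 = 2258; ΔP_2 = 19 − 16 = 3.
Midpoints: Q̄_1 = 6200.0, P̄_2 = 17.50.
ε = (ΔQ_1/Q̄_1)/(ΔP_2/P̄_2) = (2258/6200.0)/(3/17.50) ≈ 2.12.
ε > 0: good 1 and good 2 are substitutes.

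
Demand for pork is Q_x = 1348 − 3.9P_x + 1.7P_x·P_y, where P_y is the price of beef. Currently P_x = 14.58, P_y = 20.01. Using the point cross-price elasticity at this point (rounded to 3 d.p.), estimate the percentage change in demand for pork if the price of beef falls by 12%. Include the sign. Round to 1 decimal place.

At P_x = 14.58, P_y = 20.01: Q_x = 1787.106.
∂Q_x/∂P_y = 1.7P_x = 24.7860.
ε = (∂Q_x/∂P_y)(P_y/Q_x) = 24.7860 × 20.01/1787.106 ≈ 0.278.
%ΔQ_x ≈ ε × %ΔP_y = 0.278 × (-12%) = -3.3%.

-3.3%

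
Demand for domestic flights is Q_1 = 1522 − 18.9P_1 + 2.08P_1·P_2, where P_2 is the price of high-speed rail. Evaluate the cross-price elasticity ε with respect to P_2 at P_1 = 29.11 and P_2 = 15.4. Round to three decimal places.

0.490

At P_1 = 29.11 and P_2 = 15.4: Q_1 = 1904.273.
∂Q_1/∂P_2 = 2.08P_1 = 2.08(29.11) = 60.5488.
ε = (∂Q_1/∂P_2)(P_2/Q_1) = 60.5488 × (15.4/1904.273) ≈ 0.490.
ε > 0: substitutes.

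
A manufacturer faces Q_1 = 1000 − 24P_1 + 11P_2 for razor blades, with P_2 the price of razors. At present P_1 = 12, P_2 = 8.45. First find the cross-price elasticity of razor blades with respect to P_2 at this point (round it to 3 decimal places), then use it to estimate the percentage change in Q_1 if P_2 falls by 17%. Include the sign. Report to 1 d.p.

-2.0%

At P_1 = 12, P_2 = 8.45: Q_1 = 804.95.
∂Q_1/∂P_2 = 11.
ε = (∂Q_1/∂P_2)(P_2/Q_1) = 11.0000 × 8.45/804.95 ≈ 0.115.
%ΔQ_1 ≈ ε × %ΔP_2 = 0.115 × (-17%) = -2.0%.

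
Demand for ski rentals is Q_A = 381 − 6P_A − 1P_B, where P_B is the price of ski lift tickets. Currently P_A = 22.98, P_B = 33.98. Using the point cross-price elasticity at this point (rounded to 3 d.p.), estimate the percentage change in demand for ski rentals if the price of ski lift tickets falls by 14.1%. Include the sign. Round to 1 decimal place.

At P_A = 22.98, P_B = 33.98: Q_A = 209.14.
∂Q_A/∂P_B = -1.
ε = (∂Q_A/∂P_B)(P_B/Q_A) = -1.0000 × 33.98/209.14 ≈ -0.162.
%ΔQ_A ≈ ε × %ΔP_B = -0.162 × (-14.1%) = 2.3%.

2.3%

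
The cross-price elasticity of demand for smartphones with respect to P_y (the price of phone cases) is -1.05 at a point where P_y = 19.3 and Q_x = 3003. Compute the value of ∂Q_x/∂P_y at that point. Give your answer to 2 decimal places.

ε = (∂Q_x/∂P_y)·(P_y/Q_x) ⇒ ∂Q_x/∂P_y = ε·Q_x/P_y = -1.05 × 3003/19.3 ≈ -163.38.

-163.38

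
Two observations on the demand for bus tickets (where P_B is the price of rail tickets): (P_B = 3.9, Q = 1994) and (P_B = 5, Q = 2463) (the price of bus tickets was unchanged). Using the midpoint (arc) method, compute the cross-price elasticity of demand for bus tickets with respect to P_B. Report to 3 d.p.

ΔQ_A = 2463 − 1994 = 469; ΔP_B = 5 − 3.9 = 1.1.
Midpoints: Q̄_A = 2228.5, P̄_B = 4.45.
ε = (ΔQ_A/Q̄_A)/(ΔP_B/P̄_B) = (469/2228.5)/(1.1/4.45) ≈ 0.851.

0.851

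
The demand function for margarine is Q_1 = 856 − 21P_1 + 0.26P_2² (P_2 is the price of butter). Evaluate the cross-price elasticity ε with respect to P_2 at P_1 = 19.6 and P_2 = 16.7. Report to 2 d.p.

0.28

At P_1 = 19.6 and P_2 = 16.7: Q_1 = 516.911.
∂Q_1/∂P_2 = 0.52P_2 = 0.52(16.7) = 8.6840.
ε = (∂Q_1/∂P_2)(P_2/Q_1) = 8.6840 × (16.7/516.911) ≈ 0.28.
ε > 0: substitutes.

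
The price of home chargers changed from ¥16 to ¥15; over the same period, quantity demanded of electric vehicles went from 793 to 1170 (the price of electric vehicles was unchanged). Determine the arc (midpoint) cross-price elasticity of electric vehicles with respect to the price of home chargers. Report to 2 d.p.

-5.95

ΔQ_A = 1170 − 793 = 377; ΔP_B = 15 − 16 = -1.
Midpoints: Q̄_A = 981.5, P̄_B = 15.50.
ε = (ΔQ_A/Q̄_A)/(ΔP_B/P̄_B) = (377/981.5)/(-1/15.50) ≈ -5.95.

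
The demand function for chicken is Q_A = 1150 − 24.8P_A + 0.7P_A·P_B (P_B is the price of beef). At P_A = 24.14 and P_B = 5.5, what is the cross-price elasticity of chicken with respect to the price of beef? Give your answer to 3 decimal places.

0.144

At P_A = 24.14 and P_B = 5.5: Q_A = 644.267.
∂Q_A/∂P_B = 0.7P_A = 0.7(24.14) = 16.8980.
ε = (∂Q_A/∂P_B)(P_B/Q_A) = 16.8980 × (5.5/644.267) ≈ 0.144.
ε > 0: substitutes.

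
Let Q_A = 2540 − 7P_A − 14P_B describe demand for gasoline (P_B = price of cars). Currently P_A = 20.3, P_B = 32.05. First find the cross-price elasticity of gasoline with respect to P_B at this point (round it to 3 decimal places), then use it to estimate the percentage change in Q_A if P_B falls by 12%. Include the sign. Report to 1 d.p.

2.8%

At P_A = 20.3, P_B = 32.05: Q_A = 1949.2.
∂Q_A/∂P_B = -14.
ε = (∂Q_A/∂P_B)(P_B/Q_A) = -14.0000 × 32.05/1949.2 ≈ -0.230.
%ΔQ_A ≈ ε × %ΔP_B = -0.230 × (-12%) = 2.8%.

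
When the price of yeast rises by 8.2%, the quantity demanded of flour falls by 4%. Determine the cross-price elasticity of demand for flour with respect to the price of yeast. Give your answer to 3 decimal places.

-0.488

ε = (%ΔQ of flour) / (%ΔP of yeast) = (-4%) / (8.2%) ≈ -0.488.
Negative cross-price elasticity: complements.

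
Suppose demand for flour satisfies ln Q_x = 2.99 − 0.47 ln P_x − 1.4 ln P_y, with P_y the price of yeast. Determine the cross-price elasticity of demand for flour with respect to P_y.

In a log-linear (constant-elasticity) demand function, the coefficient on ln P_y is the cross-price elasticity.
ε = -1.40. Negative, so flour and yeast are complements.

-1.40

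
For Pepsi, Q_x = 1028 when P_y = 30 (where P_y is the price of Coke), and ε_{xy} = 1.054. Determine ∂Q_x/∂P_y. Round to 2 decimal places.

36.12

ε = (∂Q_x/∂P_y)·(P_y/Q_x) ⇒ ∂Q_x/∂P_y = ε·Q_x/P_y = 1.054 × 1028/30 ≈ 36.12.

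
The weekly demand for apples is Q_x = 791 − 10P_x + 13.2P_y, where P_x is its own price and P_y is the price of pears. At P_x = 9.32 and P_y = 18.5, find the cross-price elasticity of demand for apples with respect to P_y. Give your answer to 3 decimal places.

0.259

At P_x = 9.32 and P_y = 18.5: Q_x = 942.
∂Q_x/∂P_y = 13.2.
ε = (∂Q_x/∂P_y)(P_y/Q_x) = 13.2 × (18.5/942) ≈ 0.259.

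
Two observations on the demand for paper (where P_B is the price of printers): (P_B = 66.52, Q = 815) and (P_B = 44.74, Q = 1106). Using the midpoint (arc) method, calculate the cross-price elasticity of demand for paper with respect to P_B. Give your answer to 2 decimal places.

ΔQ_A = 1106 − 815 = 291; ΔP_B = 44.74 − 66.52 = -21.78.
Midpoints: Q̄_A = 960.5, P̄_B = 55.63.
ε = (ΔQ_A/Q̄_A)/(ΔP_B/P̄_B) = (291/960.5)/(-21.78/55.63) ≈ -0.77.

-0.77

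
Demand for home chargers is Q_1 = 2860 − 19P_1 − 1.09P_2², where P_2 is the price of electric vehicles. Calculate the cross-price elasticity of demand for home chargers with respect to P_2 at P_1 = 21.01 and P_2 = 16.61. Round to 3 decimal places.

At P_1 = 21.01 and P_2 = 16.61: Q_1 = 2160.088.
∂Q_1/∂P_2 = -2.18P_2 = -2.18(16.61) = -36.2098.
ε = (∂Q_1/∂P_2)(P_2/Q_1) = -36.2098 × (16.61/2160.088) ≈ -0.278.
ε < 0: complements.

-0.278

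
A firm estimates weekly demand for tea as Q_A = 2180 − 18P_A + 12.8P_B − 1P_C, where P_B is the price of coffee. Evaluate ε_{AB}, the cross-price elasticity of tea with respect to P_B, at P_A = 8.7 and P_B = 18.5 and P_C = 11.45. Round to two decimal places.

0.11

At P_A = 8.7 and P_B = 18.5 and P_C = 11.45: Q_A = 2248.75.
∂Q_A/∂P_B = 12.8.
ε = (∂Q_A/∂P_B)(P_B/Q_A) = 12.8 × (18.5/2248.75) ≈ 0.11.
Since ε > 0, tea and coffee are substitutes.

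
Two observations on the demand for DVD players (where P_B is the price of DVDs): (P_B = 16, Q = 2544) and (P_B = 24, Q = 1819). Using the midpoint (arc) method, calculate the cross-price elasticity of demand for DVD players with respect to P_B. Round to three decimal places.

-0.831

ΔQ_A = 1819 − 2544 = -725; ΔP_B = 24 − 16 = 8.
Midpoints: Q̄_A = 2181.5, P̄_B = 20.00.
ε = (ΔQ_A/Q̄_A)/(ΔP_B/P̄_B) = (-725/2181.5)/(8/20.00) ≈ -0.831.
ε < 0: DVD players and DVDs are complements.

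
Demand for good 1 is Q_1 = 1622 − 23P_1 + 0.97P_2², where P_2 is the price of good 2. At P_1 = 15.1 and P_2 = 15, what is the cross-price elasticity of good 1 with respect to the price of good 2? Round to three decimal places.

At P_1 = 15.1 and P_2 = 15: Q_1 = 1492.95.
∂Q_1/∂P_2 = 1.94P_2 = 1.94(15) = 29.1000.
ε = (∂Q_1/∂P_2)(P_2/Q_1) = 29.1000 × (15/1492.95) ≈ 0.292.

0.292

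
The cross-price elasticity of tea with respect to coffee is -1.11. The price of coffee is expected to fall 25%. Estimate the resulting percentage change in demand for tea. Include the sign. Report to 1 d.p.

%ΔQ ≈ ε × %ΔP of coffee = -1.11 × (-25%) = 27.8%.

27.8%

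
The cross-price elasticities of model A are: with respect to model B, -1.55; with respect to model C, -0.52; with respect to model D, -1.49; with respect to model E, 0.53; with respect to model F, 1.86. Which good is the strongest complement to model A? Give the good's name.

Complements have ε < 0. The most negative value is -1.55 (model B).

model B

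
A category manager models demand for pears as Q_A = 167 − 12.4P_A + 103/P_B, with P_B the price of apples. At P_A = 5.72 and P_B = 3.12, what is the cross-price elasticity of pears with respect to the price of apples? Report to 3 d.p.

At P_A = 5.72 and P_B = 3.12: Q_A = 129.085.
∂Q_A/∂P_B = −103/P_B² = -10.5810.
ε = (∂Q_A/∂P_B)(P_B/Q_A) = -10.5810 × (3.12/129.085) ≈ -0.256.
ε < 0: complements.

-0.256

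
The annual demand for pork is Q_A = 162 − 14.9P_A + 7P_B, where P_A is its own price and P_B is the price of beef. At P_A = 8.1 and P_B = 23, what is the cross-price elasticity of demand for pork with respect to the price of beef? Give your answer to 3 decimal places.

0.796

At P_A = 8.1 and P_B = 23: Q_A = 202.31.
∂Q_A/∂P_B = 7.
ε = (∂Q_A/∂P_B)(P_B/Q_A) = 7 × (23/202.31) ≈ 0.796.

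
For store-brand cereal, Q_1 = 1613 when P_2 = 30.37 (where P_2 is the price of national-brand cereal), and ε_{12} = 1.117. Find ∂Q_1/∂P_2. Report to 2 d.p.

59.33

ε = (∂Q_1/∂P_2)·(P_2/Q_1) ⇒ ∂Q_1/∂P_2 = ε·Q_1/P_2 = 1.117 × 1613/30.37 ≈ 59.33.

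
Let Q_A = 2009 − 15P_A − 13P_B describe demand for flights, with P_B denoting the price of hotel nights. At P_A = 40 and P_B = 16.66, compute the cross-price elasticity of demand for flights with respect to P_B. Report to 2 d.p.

-0.18

At P_A = 40 and P_B = 16.66: Q_A = 1192.42.
∂Q_A/∂P_B = -13.
ε = (∂Q_A/∂P_B)(P_B/Q_A) = -13 × (16.66/1192.42) ≈ -0.18.
Since ε < 0, flights and hotel nights are complements.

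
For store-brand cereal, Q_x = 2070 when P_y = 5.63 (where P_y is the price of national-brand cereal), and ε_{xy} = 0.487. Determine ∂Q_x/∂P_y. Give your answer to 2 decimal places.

ε = (∂Q_x/∂P_y)·(P_y/Q_x) ⇒ ∂Q_x/∂P_y = ε·Q_x/P_y = 0.487 × 2070/5.63 ≈ 179.06.

179.06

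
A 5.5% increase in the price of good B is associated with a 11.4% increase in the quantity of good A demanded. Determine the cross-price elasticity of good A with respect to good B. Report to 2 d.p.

2.07

ε = (%ΔQ of good A) / (%ΔP of good B) = (11.4%) / (5.5%) ≈ 2.07.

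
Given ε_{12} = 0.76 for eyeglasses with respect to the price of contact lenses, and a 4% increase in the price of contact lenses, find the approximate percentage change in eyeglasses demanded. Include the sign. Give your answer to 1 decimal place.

%ΔQ ≈ ε × %ΔP of contact lenses = 0.76 × (4%) = 3.0%.

3.0%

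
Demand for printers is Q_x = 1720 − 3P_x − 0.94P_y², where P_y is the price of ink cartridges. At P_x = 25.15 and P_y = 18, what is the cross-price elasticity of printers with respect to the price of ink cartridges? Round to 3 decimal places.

At P_x = 25.15 and P_y = 18: Q_x = 1339.99.
∂Q_x/∂P_y = -1.88P_y = -1.88(18) = -33.8400.
ε = (∂Q_x/∂P_y)(P_y/Q_x) = -33.8400 × (18/1339.99) ≈ -0.455.

-0.455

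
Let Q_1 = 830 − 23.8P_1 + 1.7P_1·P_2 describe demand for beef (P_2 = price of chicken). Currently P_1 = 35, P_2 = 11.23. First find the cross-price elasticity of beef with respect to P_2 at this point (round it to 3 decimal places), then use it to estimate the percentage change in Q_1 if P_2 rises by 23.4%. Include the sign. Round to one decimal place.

23.5%

At P_1 = 35, P_2 = 11.23: Q_1 = 665.185.
∂Q_1/∂P_2 = 1.7P_1 = 59.5000.
ε = (∂Q_1/∂P_2)(P_2/Q_1) = 59.5000 × 11.23/665.185 ≈ 1.005.
%ΔQ_1 ≈ ε × %ΔP_2 = 1.005 × (23.4%) = 23.5%.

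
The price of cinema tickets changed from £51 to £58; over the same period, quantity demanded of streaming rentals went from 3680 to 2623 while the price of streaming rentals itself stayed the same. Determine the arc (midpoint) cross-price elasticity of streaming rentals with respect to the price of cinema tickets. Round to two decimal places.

ΔQ_A = 2623 − 3680 = -1057; ΔP_B = 58 − 51 = 7.
Midpoints: Q̄_A = 3151.5, P̄_B = 54.50.
ε = (ΔQ_A/Q̄_A)/(ΔP_B/P̄_B) = (-1057/3151.5)/(7/54.50) ≈ -2.61.
ε < 0: streaming rentals and cinema tickets are complements.

-2.61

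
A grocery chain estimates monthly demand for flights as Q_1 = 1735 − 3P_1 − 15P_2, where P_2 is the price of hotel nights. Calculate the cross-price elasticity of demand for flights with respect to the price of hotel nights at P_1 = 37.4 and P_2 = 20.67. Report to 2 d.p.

-0.24

At P_1 = 37.4 and P_2 = 20.67: Q_1 = 1312.75.
∂Q_1/∂P_2 = -15.
ε = (∂Q_1/∂P_2)(P_2/Q_1) = -15 × (20.67/1312.75) ≈ -0.24.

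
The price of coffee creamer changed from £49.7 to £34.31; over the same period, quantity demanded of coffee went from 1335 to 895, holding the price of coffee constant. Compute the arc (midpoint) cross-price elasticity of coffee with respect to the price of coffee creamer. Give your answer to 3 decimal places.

1.077

ΔQ_A = 895 − 1335 = -440; ΔP_B = 34.31 − 49.7 = -15.39.
Midpoints: Q̄_A = 1115.0, P̄_B = 42.01.
ε = (ΔQ_A/Q̄_A)/(ΔP_B/P̄_B) = (-440/1115.0)/(-15.39/42.01) ≈ 1.077.
ε > 0: coffee and coffee creamer are substitutes.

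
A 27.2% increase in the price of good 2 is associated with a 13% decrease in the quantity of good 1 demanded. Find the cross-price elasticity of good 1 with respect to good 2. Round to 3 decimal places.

-0.478

ε = (%ΔQ of good 1) / (%ΔP of good 2) = (-13%) / (27.2%) ≈ -0.478.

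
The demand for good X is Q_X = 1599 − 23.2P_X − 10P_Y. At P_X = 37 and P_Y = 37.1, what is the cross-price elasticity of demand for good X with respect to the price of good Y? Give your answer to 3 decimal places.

-1.004

At P_X = 37 and P_Y = 37.1: Q_X = 369.6.
∂Q_X/∂P_Y = -10.
ε = (∂Q_X/∂P_Y)(P_Y/Q_X) = -10 × (37.1/369.6) ≈ -1.004.
Since ε < 0, good X and good Y are complements.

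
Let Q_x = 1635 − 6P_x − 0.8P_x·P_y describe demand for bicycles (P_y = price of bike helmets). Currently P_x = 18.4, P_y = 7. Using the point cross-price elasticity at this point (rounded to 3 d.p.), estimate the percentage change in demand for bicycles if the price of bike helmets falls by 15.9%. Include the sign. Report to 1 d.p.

1.1%

At P_x = 18.4, P_y = 7: Q_x = 1421.56.
∂Q_x/∂P_y = -0.8P_x = -14.7200.
ε = (∂Q_x/∂P_y)(P_y/Q_x) = -14.7200 × 7/1421.56 ≈ -0.072.
%ΔQ_x ≈ ε × %ΔP_y = -0.072 × (-15.9%) = 1.1%.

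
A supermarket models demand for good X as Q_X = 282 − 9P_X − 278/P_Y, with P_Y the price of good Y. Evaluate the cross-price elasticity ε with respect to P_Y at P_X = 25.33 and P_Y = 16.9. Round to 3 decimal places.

0.438

At P_X = 25.33 and P_Y = 16.9: Q_X = 37.580.
∂Q_X/∂P_Y = 278/P_Y² = 0.9734.
ε = (∂Q_X/∂P_Y)(P_Y/Q_X) = 0.9734 × (16.9/37.580) ≈ 0.438.
ε > 0: substitutes.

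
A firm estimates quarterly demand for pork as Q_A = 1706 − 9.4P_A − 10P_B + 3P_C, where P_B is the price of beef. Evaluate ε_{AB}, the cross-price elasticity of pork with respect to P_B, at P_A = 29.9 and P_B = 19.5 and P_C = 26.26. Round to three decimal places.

-0.149

At P_A = 29.9 and P_B = 19.5 and P_C = 26.26: Q_A = 1308.72.
∂Q_A/∂P_B = -10.
ε = (∂Q_A/∂P_B)(P_B/Q_A) = -10 × (19.5/1308.72) ≈ -0.149.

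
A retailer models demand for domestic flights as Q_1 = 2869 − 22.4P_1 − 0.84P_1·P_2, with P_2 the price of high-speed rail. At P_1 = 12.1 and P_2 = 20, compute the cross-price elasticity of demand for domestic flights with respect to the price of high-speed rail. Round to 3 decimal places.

-0.085

At P_1 = 12.1 and P_2 = 20: Q_1 = 2394.68.
∂Q_1/∂P_2 = -0.84P_1 = -0.84(12.1) = -10.1640.
ε = (∂Q_1/∂P_2)(P_2/Q_1) = -10.1640 × (20/2394.68) ≈ -0.085.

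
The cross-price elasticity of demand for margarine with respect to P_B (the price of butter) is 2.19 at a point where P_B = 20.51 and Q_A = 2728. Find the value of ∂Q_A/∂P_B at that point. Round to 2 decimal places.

ε = (∂Q_A/∂P_B)·(P_B/Q_A) ⇒ ∂Q_A/∂P_B = ε·Q_A/P_B = 2.19 × 2728/20.51 ≈ 291.29.

291.29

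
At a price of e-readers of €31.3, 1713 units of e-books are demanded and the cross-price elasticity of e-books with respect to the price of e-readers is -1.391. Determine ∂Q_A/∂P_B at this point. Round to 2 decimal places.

-76.13

ε = (∂Q_A/∂P_B)·(P_B/Q_A) ⇒ ∂Q_A/∂P_B = ε·Q_A/P_B = -1.391 × 1713/31.3 ≈ -76.13.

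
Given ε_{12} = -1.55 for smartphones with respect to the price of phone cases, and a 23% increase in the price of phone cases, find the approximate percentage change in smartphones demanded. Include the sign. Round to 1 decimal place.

-35.7%

%ΔQ ≈ ε × %ΔP of phone cases = -1.55 × (23%) = -35.7%.
Demand for smartphones falls by about 35.7%.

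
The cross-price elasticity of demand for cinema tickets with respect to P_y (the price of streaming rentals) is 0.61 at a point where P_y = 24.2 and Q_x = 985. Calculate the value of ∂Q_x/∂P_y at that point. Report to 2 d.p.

24.83

ε = (∂Q_x/∂P_y)·(P_y/Q_x) ⇒ ∂Q_x/∂P_y = ε·Q_x/P_y = 0.61 × 985/24.2 ≈ 24.83.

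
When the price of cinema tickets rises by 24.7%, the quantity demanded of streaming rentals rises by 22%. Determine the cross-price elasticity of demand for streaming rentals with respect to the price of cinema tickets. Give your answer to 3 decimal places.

ε = (%ΔQ of streaming rentals) / (%ΔP of cinema tickets) = (22%) / (24.7%) ≈ 0.891.

0.891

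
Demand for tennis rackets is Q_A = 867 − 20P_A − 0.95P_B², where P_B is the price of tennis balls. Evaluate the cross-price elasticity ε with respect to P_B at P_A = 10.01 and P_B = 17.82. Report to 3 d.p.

-1.652

At P_A = 10.01 and P_B = 17.82: Q_A = 365.125.
∂Q_A/∂P_B = -1.9P_B = -1.9(17.82) = -33.8580.
ε = (∂Q_A/∂P_B)(P_B/Q_A) = -33.8580 × (17.82/365.125) ≈ -1.652.
ε < 0: complements.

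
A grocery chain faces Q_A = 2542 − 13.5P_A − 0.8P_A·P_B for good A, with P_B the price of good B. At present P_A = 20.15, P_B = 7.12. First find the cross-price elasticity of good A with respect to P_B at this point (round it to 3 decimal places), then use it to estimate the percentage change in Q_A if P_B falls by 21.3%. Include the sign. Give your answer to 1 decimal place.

At P_A = 20.15, P_B = 7.12: Q_A = 2155.201.
∂Q_A/∂P_B = -0.8P_A = -16.1200.
ε = (∂Q_A/∂P_B)(P_B/Q_A) = -16.1200 × 7.12/2155.201 ≈ -0.053.
%ΔQ_A ≈ ε × %ΔP_B = -0.053 × (-21.3%) = 1.1%.

1.1%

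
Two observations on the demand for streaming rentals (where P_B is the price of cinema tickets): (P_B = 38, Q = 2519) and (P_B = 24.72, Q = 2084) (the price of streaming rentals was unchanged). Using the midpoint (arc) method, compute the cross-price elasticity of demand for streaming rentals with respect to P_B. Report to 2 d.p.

ΔQ_A = 2084 − 2519 = -435; ΔP_B = 24.72 − 38 = -13.28.
Midpoints: Q̄_A = 2301.5, P̄_B = 31.36.
ε = (ΔQ_A/Q̄_A)/(ΔP_B/P̄_B) = (-435/2301.5)/(-13.28/31.36) ≈ 0.45.
ε > 0: streaming rentals and cinema tickets are substitutes.

0.45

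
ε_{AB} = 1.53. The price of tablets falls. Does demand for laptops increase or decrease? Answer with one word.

decrease

ε > 0 and the price of tablets falls, so the quantity of laptops moves in the same direction: it decreases.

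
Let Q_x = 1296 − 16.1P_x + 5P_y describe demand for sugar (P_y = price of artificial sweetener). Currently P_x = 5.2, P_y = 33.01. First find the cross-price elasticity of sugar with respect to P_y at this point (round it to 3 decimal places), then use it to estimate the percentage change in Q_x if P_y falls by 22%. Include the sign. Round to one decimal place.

-2.6%

At P_x = 5.2, P_y = 33.01: Q_x = 1377.33.
∂Q_x/∂P_y = 5.
ε = (∂Q_x/∂P_y)(P_y/Q_x) = 5.0000 × 33.01/1377.33 ≈ 0.120.
%ΔQ_x ≈ ε × %ΔP_y = 0.120 × (-22%) = -2.6%.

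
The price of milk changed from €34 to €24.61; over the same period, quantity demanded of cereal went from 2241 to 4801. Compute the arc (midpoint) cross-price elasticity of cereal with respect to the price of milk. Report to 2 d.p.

ΔQ_A = 4801 − 2241 = 2560; ΔP_B = 24.61 − 34 = -9.39.
Midpoints: Q̄_A = 3521.0, P̄_B = 29.30.
ε = (ΔQ_A/Q̄_A)/(ΔP_B/P̄_B) = (2560/3521.0)/(-9.39/29.30) ≈ -2.27.

-2.27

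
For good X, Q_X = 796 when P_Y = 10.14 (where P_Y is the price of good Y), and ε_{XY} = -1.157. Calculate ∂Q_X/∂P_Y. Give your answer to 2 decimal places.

-90.83

ε = (∂Q_X/∂P_Y)·(P_Y/Q_X) ⇒ ∂Q_X/∂P_Y = ε·Q_X/P_Y = -1.157 × 796/10.14 ≈ -90.83.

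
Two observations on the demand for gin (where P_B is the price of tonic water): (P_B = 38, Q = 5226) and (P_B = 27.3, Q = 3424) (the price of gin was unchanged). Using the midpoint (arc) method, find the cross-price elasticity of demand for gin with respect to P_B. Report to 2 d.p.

1.27

ΔQ_A = 3424 − 5226 = -1802; ΔP_B = 27.3 − 38 = -10.7.
Midpoints: Q̄_A = 4325.0, P̄_B = 32.65.
ε = (ΔQ_A/Q̄_A)/(ΔP_B/P̄_B) = (-1802/4325.0)/(-10.7/32.65) ≈ 1.27.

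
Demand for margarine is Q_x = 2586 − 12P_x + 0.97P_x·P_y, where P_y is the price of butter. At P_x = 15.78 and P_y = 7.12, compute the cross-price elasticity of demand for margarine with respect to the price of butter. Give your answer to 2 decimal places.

0.04

At P_x = 15.78 and P_y = 7.12: Q_x = 2505.623.
∂Q_x/∂P_y = 0.97P_x = 0.97(15.78) = 15.3066.
ε = (∂Q_x/∂P_y)(P_y/Q_x) = 15.3066 × (7.12/2505.623) ≈ 0.04.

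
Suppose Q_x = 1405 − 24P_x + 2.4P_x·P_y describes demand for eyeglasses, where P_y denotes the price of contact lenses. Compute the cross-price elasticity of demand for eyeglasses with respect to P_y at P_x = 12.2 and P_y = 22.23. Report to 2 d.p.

At P_x = 12.2 and P_y = 22.23: Q_x = 1763.094.
∂Q_x/∂P_y = 2.4P_x = 2.4(12.2) = 29.2800.
ε = (∂Q_x/∂P_y)(P_y/Q_x) = 29.2800 × (22.23/1763.094) ≈ 0.37.
ε > 0: substitutes.

0.37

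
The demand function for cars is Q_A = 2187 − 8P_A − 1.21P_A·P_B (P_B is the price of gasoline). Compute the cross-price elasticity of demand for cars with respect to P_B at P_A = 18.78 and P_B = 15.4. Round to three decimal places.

-0.207

At P_A = 18.78 and P_B = 15.4: Q_A = 1686.813.
∂Q_A/∂P_B = -1.21P_A = -1.21(18.78) = -22.7238.
ε = (∂Q_A/∂P_B)(P_B/Q_A) = -22.7238 × (15.4/1686.813) ≈ -0.207.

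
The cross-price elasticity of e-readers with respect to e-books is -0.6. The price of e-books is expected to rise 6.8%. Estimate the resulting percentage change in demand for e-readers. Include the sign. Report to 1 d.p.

-4.1%

%ΔQ ≈ ε × %ΔP of e-books = -0.6 × (6.8%) = -4.1%.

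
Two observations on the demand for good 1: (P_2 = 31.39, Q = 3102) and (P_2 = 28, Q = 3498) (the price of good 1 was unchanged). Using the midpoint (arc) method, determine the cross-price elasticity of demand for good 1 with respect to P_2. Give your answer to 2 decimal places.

ΔQ_1 = 3498 − 3102 = 396; ΔP_2 = 28 − 31.39 = -3.39.
Midpoints: Q̄_1 = 3300.0, P̄_2 = 29.70.
ε = (ΔQ_1/Q̄_1)/(ΔP_2/P̄_2) = (396/3300.0)/(-3.39/29.70) ≈ -1.05.
ε < 0: good 1 and good 2 are complements.

-1.05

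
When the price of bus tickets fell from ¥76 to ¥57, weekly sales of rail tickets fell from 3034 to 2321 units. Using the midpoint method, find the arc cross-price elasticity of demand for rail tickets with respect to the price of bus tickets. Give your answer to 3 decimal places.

0.932

ΔQ_A = 2321 − 3034 = -713; ΔP_B = 57 − 76 = -19.
Midpoints: Q̄_A = 2677.5, P̄_B = 66.50.
ε = (ΔQ_A/Q̄_A)/(ΔP_B/P̄_B) = (-713/2677.5)/(-19/66.50) ≈ 0.932.
ε > 0: rail tickets and bus tickets are substitutes.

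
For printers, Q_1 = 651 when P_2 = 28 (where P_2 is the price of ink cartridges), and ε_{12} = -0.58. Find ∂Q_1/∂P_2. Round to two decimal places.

-13.49

ε = (∂Q_1/∂P_2)·(P_2/Q_1) ⇒ ∂Q_1/∂P_2 = ε·Q_1/P_2 = -0.58 × 651/28 ≈ -13.49.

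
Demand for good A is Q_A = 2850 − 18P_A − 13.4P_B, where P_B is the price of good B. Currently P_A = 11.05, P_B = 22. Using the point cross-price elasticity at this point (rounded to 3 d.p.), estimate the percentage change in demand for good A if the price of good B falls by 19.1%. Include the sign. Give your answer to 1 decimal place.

At P_A = 11.05, P_B = 22: Q_A = 2356.3.
∂Q_A/∂P_B = -13.4.
ε = (∂Q_A/∂P_B)(P_B/Q_A) = -13.4000 × 22/2356.3 ≈ -0.125.
%ΔQ_A ≈ ε × %ΔP_B = -0.125 × (-19.1%) = 2.4%.

2.4%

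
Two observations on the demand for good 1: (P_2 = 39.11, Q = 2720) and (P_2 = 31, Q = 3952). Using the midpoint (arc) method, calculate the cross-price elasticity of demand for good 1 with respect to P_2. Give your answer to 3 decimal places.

ΔQ_1 = 3952 − 2720 = 1232; ΔP_2 = 31 − 39.11 = -8.11.
Midpoints: Q̄_1 = 3336.0, P̄_2 = 35.05.
ε = (ΔQ_1/Q̄_1)/(ΔP_2/P̄_2) = (1232/3336.0)/(-8.11/35.05) ≈ -1.596.

-1.596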